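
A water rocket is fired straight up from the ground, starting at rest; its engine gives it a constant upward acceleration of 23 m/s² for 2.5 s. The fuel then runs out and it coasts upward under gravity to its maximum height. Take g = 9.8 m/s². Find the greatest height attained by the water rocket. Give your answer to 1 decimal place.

240.6 m

Phase 1 (powered ascent): v₀ = 0 m/s, a = 23 m/s².
v = v₀ + at = 0 + (23)(2.5) = 57.5 m/s
Δx = v₀t + ½at² = 0·2.5 + 0.5·23·2.5² = 71.9 m

Phase 2 (coasting upward): v₀ = 57.5 m/s, a = -9.8 m/s².
v = v₀ + at → t = (0 − 57.5) / -9.8 = 5.87 s
v² = v₀² + 2aΔx → Δx = (0² − 57.5²)/(2·-9.8) = 169 m
Maximum height = 71.9 + 169 = 241 m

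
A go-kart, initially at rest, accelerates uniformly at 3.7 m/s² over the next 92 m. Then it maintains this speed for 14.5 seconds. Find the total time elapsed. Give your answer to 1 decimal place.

21.6 s

Phase 1 (accelerating): v₀ = 0 m/s, a = 3.7 m/s².
v² = v₀² + 2aΔx = 0² + 2·3.7·92 = 681 → v = 26.1 m/s
t = (v − v₀)/a = (26.1 − 0)/3.7 = 7.05 s

Phase 2 (constant speed): v₀ = 26.1 m/s, a = 0 m/s².
v = v₀ + at = 26.1 + (0)(14.5) = 26.1 m/s
Δx = v₀t + ½at² = 26.1·14.5 + 0.5·0·14.5² = 378 m
Total time = 7.05 + 14.5 = 21.6 s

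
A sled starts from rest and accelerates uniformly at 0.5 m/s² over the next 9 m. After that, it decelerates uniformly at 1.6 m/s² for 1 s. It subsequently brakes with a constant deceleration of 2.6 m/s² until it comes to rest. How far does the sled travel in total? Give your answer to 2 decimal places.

11.58 m

Phase 1 (accelerating): v₀ = 0 m/s, a = 0.5 m/s².
v² = v₀² + 2aΔx = 0² + 2·0.5·9 = 9.00 → v = 3.00 m/s
t = (v − v₀)/a = (3.00 − 0)/0.5 = 6.00 s

Phase 2 (decelerating): v₀ = 3.00 m/s, a = -1.6 m/s².
v = v₀ + at = 3.00 + (-1.6)(1) = 1.40 m/s
Δx = v₀t + ½at² = 3.00·1 + 0.5·-1.6·1² = 2.20 m

Phase 3 (decelerating): v₀ = 1.40 m/s, a = -2.6 m/s².
v = v₀ + at → t = (0 − 1.40) / -2.6 = 0.538 s
v² = v₀² + 2aΔx → Δx = (0² − 1.40²)/(2·-2.6) = 0.377 m
Total distance = 9.00 + 2.20 + 0.377 = 11.6 m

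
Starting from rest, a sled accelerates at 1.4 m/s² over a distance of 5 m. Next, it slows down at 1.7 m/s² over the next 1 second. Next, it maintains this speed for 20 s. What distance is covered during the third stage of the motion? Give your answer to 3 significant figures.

Phase 1 (accelerating): v₀ = 0 m/s, a = 1.4 m/s².
v² = v₀² + 2aΔx = 0² + 2·1.4·5 = 14.0 → v = 3.74 m/s
t = (v − v₀)/a = (3.74 − 0)/1.4 = 2.67 s

Phase 2 (decelerating): v₀ = 3.74 m/s, a = -1.7 m/s².
v = v₀ + at = 3.74 + (-1.7)(1) = 2.04 m/s
Δx = v₀t + ½at² = 3.74·1 + 0.5·-1.7·1² = 2.89 m

Phase 3 (constant speed): v₀ = 2.04 m/s, a = 0 m/s².
v = v₀ + at = 2.04 + (0)(20) = 2.04 m/s
Δx = v₀t + ½at² = 2.04·20 + 0.5·0·20² = 40.8 m
Distance in phase 3 = 40.8 m

40.8 m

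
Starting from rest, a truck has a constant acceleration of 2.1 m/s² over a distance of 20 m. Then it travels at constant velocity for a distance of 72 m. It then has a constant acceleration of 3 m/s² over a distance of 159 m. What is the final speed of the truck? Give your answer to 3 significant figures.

32.2 m/s

Phase 1 (accelerating): v₀ = 0 m/s, a = 2.1 m/s².
v² = v₀² + 2aΔx = 0² + 2·2.1·20 = 84.0 → v = 9.17 m/s
t = (v − v₀)/a = (9.17 − 0)/2.1 = 4.36 s

Phase 2 (constant speed): v₀ = 9.17 m/s, a = 0 m/s².
Constant speed: t = d/v = 72/9.17 = 7.86 s

Phase 3 (accelerating): v₀ = 9.17 m/s, a = 3 m/s².
v² = v₀² + 2aΔx = 9.17² + 2·3·159 = 1040 → v = 32.2 m/s
t = (v − v₀)/a = (32.2 − 9.17)/3 = 7.68 s
Final speed = 32.2 m/s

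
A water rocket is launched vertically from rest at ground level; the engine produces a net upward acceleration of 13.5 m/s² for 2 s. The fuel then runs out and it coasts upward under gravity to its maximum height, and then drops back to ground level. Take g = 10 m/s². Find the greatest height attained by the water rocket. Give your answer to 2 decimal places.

63.45 m

Phase 1 (powered ascent): v₀ = 0 m/s, a = 13.5 m/s².
v = v₀ + at = 0 + (13.5)(2) = 27.0 m/s
Δx = v₀t + ½at² = 0·2 + 0.5·13.5·2² = 27.0 m

Phase 2 (coasting upward): v₀ = 27.0 m/s, a = -10 m/s².
v = v₀ + at → t = (0 − 27.0) / -10 = 2.70 s
v² = v₀² + 2aΔx → Δx = (0² − 27.0²)/(2·-10) = 36.5 m
Maximum height = 27.0 + 36.5 = 63.5 m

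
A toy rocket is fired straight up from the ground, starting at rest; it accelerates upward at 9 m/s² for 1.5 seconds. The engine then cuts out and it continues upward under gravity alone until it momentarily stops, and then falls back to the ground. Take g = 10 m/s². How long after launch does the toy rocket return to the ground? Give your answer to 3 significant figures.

Phase 1 (powered ascent): v₀ = 0 m/s, a = 9 m/s².
v = v₀ + at = 0 + (9)(1.5) = 13.5 m/s
Δx = v₀t + ½at² = 0·1.5 + 0.5·9·1.5² = 10.1 m

Phase 2 (coasting upward): v₀ = 13.5 m/s, a = -10 m/s².
v = v₀ + at → t = (0 − 13.5) / -10 = 1.35 s
v² = v₀² + 2aΔx → Δx = (0² − 13.5²)/(2·-10) = 9.11 m

Phase 3 (free fall): v₀ = 0 m/s, a = -10 m/s².
Falls 19.2 m from rest: t = √(2·19.2/10) = 1.96 s; v = g·t = 19.6 m/s.
Total time = 1.50 + 1.35 + 1.96 = 4.81 s

4.81 s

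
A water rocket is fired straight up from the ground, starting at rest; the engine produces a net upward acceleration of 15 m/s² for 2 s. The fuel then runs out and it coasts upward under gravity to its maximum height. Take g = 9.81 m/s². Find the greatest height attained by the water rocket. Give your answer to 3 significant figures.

75.9 m

Phase 1 (powered ascent): v₀ = 0 m/s, a = 15 m/s².
v = v₀ + at = 0 + (15)(2) = 30.0 m/s
Δx = v₀t + ½at² = 0·2 + 0.5·15·2² = 30.0 m

Phase 2 (coasting upward): v₀ = 30.0 m/s, a = -9.81 m/s².
v = v₀ + at → t = (0 − 30.0) / -9.81 = 3.06 s
v² = v₀² + 2aΔx → Δx = (0² − 30.0²)/(2·-9.81) = 45.9 m
Maximum height = 30.0 + 45.9 = 75.9 m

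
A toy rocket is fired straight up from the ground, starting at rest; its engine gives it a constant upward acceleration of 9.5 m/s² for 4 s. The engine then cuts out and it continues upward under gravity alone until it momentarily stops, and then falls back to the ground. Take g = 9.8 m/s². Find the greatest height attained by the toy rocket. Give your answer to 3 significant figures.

Phase 1 (powered ascent): v₀ = 0 m/s, a = 9.5 m/s².
v = v₀ + at = 0 + (9.5)(4) = 38.0 m/s
Δx = v₀t + ½at² = 0·4 + 0.5·9.5·4² = 76.0 m

Phase 2 (coasting upward): v₀ = 38.0 m/s, a = -9.8 m/s².
v = v₀ + at → t = (0 − 38.0) / -9.8 = 3.88 s
v² = v₀² + 2aΔx → Δx = (0² − 38.0²)/(2·-9.8) = 73.7 m
Maximum height = 76.0 + 73.7 = 150 m

150 m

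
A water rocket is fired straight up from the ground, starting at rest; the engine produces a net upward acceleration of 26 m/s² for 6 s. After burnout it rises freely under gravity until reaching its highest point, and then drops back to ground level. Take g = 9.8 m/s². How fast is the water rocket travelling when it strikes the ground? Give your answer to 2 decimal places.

Phase 1 (powered ascent): v₀ = 0 m/s, a = 26 m/s².
v = v₀ + at = 0 + (26)(6) = 156 m/s
Δx = v₀t + ½at² = 0·6 + 0.5·26·6² = 468 m

Phase 2 (coasting upward): v₀ = 156 m/s, a = -9.8 m/s².
v = v₀ + at → t = (0 − 156) / -9.8 = 15.9 s
v² = v₀² + 2aΔx → Δx = (0² − 156²)/(2·-9.8) = 1240 m

Phase 3 (free fall): v₀ = 0 m/s, a = -9.8 m/s².
Falls 1710 m from rest: t = √(2·1710/9.8) = 18.7 s; v = g·t = 183 m/s.
Impact speed = 183 m/s

183.05 m/s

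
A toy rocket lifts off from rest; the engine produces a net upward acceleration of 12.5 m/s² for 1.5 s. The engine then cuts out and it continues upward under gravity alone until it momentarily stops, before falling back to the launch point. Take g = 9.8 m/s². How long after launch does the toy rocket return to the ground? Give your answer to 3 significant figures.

5.97 s

Phase 1 (powered ascent): v₀ = 0 m/s, a = 12.5 m/s².
v = v₀ + at = 0 + (12.5)(1.5) = 18.8 m/s
Δx = v₀t + ½at² = 0·1.5 + 0.5·12.5·1.5² = 14.1 m

Phase 2 (coasting upward): v₀ = 18.8 m/s, a = -9.8 m/s².
v = v₀ + at → t = (0 − 18.8) / -9.8 = 1.91 s
v² = v₀² + 2aΔx → Δx = (0² − 18.8²)/(2·-9.8) = 17.9 m

Phase 3 (free fall): v₀ = 0 m/s, a = -9.8 m/s².
Falls 32.0 m from rest: t = √(2·32.0/9.8) = 2.56 s; v = g·t = 25.0 m/s.
Total time = 1.50 + 1.91 + 2.56 = 5.97 s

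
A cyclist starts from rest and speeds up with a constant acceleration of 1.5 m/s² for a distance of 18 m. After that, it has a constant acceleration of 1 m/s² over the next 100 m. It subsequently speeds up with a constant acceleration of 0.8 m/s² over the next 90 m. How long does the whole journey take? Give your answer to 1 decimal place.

18.5 s

Phase 1 (accelerating): v₀ = 0 m/s, a = 1.5 m/s².
v² = v₀² + 2aΔx = 0² + 2·1.5·18 = 54.0 → v = 7.35 m/s
t = (v − v₀)/a = (7.35 − 0)/1.5 = 4.90 s

Phase 2 (accelerating): v₀ = 7.35 m/s, a = 1 m/s².
v² = v₀² + 2aΔx = 7.35² + 2·1·100 = 254 → v = 15.9 m/s
t = (v − v₀)/a = (15.9 − 7.35)/1 = 8.59 s

Phase 3 (accelerating): v₀ = 15.9 m/s, a = 0.8 m/s².
v² = v₀² + 2aΔx = 15.9² + 2·0.8·90 = 398 → v = 19.9 m/s
t = (v − v₀)/a = (19.9 − 15.9)/0.8 = 5.02 s
Total time = 4.90 + 8.59 + 5.02 = 18.5 s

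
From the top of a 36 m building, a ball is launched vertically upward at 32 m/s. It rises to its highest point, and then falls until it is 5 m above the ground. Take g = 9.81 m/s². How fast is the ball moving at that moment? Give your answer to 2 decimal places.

40.40 m/s

Phase 1 (rising): v₀ = 32.0 m/s, a = -9.81 m/s².
v = v₀ + at → t = (0 − 32.0) / -9.81 = 3.26 s
v² = v₀² + 2aΔx → Δx = (0² − 32.0²)/(2·-9.81) = 52.2 m

Phase 2 (falling): v₀ = 0 m/s, a = -9.81 m/s².
Falls 83.2 m from rest: t = √(2·83.2/9.81) = 4.12 s; v = g·t = 40.4 m/s.
Final speed = 40.4 m/s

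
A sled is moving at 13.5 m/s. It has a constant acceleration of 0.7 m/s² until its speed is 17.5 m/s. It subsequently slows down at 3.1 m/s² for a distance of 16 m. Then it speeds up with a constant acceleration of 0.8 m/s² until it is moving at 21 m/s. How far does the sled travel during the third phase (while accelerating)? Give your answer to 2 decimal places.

146.22 m

Phase 1 (accelerating): v₀ = 13.5 m/s, a = 0.7 m/s².
v = v₀ + at → t = (17.5 − 13.5) / 0.7 = 5.71 s
v² = v₀² + 2aΔx → Δx = (17.5² − 13.5²)/(2·0.7) = 88.6 m

Phase 2 (decelerating): v₀ = 17.5 m/s, a = -3.1 m/s².
v² = v₀² + 2aΔx = 17.5² + 2·-3.1·16 = 207 → v = 14.4 m/s
t = (v − v₀)/a = (14.4 − 17.5)/-3.1 = 1.00 s

Phase 3 (accelerating): v₀ = 14.4 m/s, a = 0.8 m/s².
v = v₀ + at → t = (21 − 14.4) / 0.8 = 8.26 s
v² = v₀² + 2aΔx → Δx = (21² − 14.4²)/(2·0.8) = 146 m
Distance in phase 3 = 146 m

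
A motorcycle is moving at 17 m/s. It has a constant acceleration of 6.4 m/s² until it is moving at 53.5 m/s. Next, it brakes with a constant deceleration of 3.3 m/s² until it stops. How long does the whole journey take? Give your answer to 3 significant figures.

21.9 s

Phase 1 (accelerating): v₀ = 17.0 m/s, a = 6.4 m/s².
v = v₀ + at → t = (53.5 − 17.0) / 6.4 = 5.70 s
v² = v₀² + 2aΔx → Δx = (53.5² − 17.0²)/(2·6.4) = 201 m

Phase 2 (decelerating): v₀ = 53.5 m/s, a = -3.3 m/s².
v = v₀ + at → t = (0 − 53.5) / -3.3 = 16.2 s
v² = v₀² + 2aΔx → Δx = (0² − 53.5²)/(2·-3.3) = 434 m
Total time = 5.70 + 16.2 = 21.9 s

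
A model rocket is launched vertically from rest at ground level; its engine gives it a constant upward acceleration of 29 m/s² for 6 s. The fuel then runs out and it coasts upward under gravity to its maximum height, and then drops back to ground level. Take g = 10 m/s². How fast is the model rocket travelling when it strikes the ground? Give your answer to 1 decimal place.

201.8 m/s

Phase 1 (powered ascent): v₀ = 0 m/s, a = 29 m/s².
v = v₀ + at = 0 + (29)(6) = 174 m/s
Δx = v₀t + ½at² = 0·6 + 0.5·29·6² = 522 m

Phase 2 (coasting upward): v₀ = 174 m/s, a = -10 m/s².
v = v₀ + at → t = (0 − 174) / -10 = 17.4 s
v² = v₀² + 2aΔx → Δx = (0² − 174²)/(2·-10) = 1510 m

Phase 3 (free fall): v₀ = 0 m/s, a = -10 m/s².
Falls 2040 m from rest: t = √(2·2040/10) = 20.2 s; v = g·t = 202 m/s.
Impact speed = 202 m/s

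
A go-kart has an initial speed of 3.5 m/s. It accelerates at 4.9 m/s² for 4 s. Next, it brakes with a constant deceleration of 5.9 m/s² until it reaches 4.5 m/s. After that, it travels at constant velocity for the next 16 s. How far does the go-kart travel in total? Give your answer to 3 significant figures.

169 m

Phase 1 (accelerating): v₀ = 3.50 m/s, a = 4.9 m/s².
v = v₀ + at = 3.50 + (4.9)(4) = 23.1 m/s
Δx = v₀t + ½at² = 3.50·4 + 0.5·4.9·4² = 53.2 m

Phase 2 (decelerating): v₀ = 23.1 m/s, a = -5.9 m/s².
v = v₀ + at → t = (4.5 − 23.1) / -5.9 = 3.15 s
v² = v₀² + 2aΔx → Δx = (4.5² − 23.1²)/(2·-5.9) = 43.5 m

Phase 3 (constant speed): v₀ = 4.50 m/s, a = 0 m/s².
v = v₀ + at = 4.50 + (0)(16) = 4.50 m/s
Δx = v₀t + ½at² = 4.50·16 + 0.5·0·16² = 72.0 m
Total distance = 53.2 + 43.5 + 72.0 = 169 m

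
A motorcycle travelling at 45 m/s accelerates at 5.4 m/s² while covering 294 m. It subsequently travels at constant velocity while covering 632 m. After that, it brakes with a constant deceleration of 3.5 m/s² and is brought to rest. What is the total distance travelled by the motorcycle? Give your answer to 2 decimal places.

Phase 1 (accelerating): v₀ = 45.0 m/s, a = 5.4 m/s².
v² = v₀² + 2aΔx = 45.0² + 2·5.4·294 = 5200 → v = 72.1 m/s
t = (v − v₀)/a = (72.1 − 45.0)/5.4 = 5.02 s

Phase 2 (constant speed): v₀ = 72.1 m/s, a = 0 m/s².
Constant speed: t = d/v = 632/72.1 = 8.76 s

Phase 3 (decelerating): v₀ = 72.1 m/s, a = -3.5 m/s².
v = v₀ + at → t = (0 − 72.1) / -3.5 = 20.6 s
v² = v₀² + 2aΔx → Δx = (0² − 72.1²)/(2·-3.5) = 743 m
Total distance = 294 + 632 + 743 = 1670 m

1668.89 m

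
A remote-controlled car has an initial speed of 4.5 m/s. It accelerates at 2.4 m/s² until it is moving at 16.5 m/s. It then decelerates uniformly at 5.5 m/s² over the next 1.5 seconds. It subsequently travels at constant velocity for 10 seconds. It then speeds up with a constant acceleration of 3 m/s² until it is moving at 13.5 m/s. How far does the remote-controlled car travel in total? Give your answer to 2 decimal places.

172.59 m

Phase 1 (accelerating): v₀ = 4.50 m/s, a = 2.4 m/s².
v = v₀ + at → t = (16.5 − 4.50) / 2.4 = 5.00 s
v² = v₀² + 2aΔx → Δx = (16.5² − 4.50²)/(2·2.4) = 52.5 m

Phase 2 (decelerating): v₀ = 16.5 m/s, a = -5.5 m/s².
v = v₀ + at = 16.5 + (-5.5)(1.5) = 8.25 m/s
Δx = v₀t + ½at² = 16.5·1.5 + 0.5·-5.5·1.5² = 18.6 m

Phase 3 (constant speed): v₀ = 8.25 m/s, a = 0 m/s².
v = v₀ + at = 8.25 + (0)(10) = 8.25 m/s
Δx = v₀t + ½at² = 8.25·10 + 0.5·0·10² = 82.5 m

Phase 4 (accelerating): v₀ = 8.25 m/s, a = 3 m/s².
v = v₀ + at → t = (13.5 − 8.25) / 3 = 1.75 s
v² = v₀² + 2aΔx → Δx = (13.5² − 8.25²)/(2·3) = 19.0 m
Total distance = 52.5 + 18.6 + 82.5 + 19.0 = 173 m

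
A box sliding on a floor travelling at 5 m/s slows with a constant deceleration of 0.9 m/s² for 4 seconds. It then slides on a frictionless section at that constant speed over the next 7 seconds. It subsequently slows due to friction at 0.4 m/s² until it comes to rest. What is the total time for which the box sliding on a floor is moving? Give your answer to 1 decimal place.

Phase 1 (decelerating): v₀ = 5.00 m/s, a = -0.9 m/s².
v = v₀ + at = 5.00 + (-0.9)(4) = 1.40 m/s
Δx = v₀t + ½at² = 5.00·4 + 0.5·-0.9·4² = 12.8 m

Phase 2 (constant speed): v₀ = 1.40 m/s, a = 0 m/s².
v = v₀ + at = 1.40 + (0)(7) = 1.40 m/s
Δx = v₀t + ½at² = 1.40·7 + 0.5·0·7² = 9.80 m

Phase 3 (decelerating): v₀ = 1.40 m/s, a = -0.4 m/s².
v = v₀ + at → t = (0 − 1.40) / -0.4 = 3.50 s
v² = v₀² + 2aΔx → Δx = (0² − 1.40²)/(2·-0.4) = 2.45 m
Total time = 4.00 + 7.00 + 3.50 = 14.5 s

14.5 s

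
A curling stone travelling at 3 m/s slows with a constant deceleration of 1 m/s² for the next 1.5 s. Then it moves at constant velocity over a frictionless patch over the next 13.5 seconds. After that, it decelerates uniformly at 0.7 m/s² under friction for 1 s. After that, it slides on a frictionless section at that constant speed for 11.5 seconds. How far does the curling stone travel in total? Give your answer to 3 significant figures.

34.0 m

Phase 1 (decelerating): v₀ = 3.00 m/s, a = -1 m/s².
v = v₀ + at = 3.00 + (-1)(1.5) = 1.50 m/s
Δx = v₀t + ½at² = 3.00·1.5 + 0.5·-1·1.5² = 3.38 m

Phase 2 (constant speed): v₀ = 1.50 m/s, a = 0 m/s².
v = v₀ + at = 1.50 + (0)(13.5) = 1.50 m/s
Δx = v₀t + ½at² = 1.50·13.5 + 0.5·0·13.5² = 20.2 m

Phase 3 (decelerating): v₀ = 1.50 m/s, a = -0.7 m/s².
v = v₀ + at = 1.50 + (-0.7)(1) = 0.800 m/s
Δx = v₀t + ½at² = 1.50·1 + 0.5·-0.7·1² = 1.15 m

Phase 4 (constant speed): v₀ = 0.800 m/s, a = 0 m/s².
v = v₀ + at = 0.800 + (0)(11.5) = 0.800 m/s
Δx = v₀t + ½at² = 0.800·11.5 + 0.5·0·11.5² = 9.20 m
Total distance = 3.38 + 20.2 + 1.15 + 9.20 = 34.0 m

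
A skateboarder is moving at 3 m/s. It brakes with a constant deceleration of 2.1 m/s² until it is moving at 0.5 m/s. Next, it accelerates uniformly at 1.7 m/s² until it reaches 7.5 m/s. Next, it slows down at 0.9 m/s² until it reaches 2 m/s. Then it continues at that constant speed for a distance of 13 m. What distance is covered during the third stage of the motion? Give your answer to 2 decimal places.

Phase 1 (decelerating): v₀ = 3.00 m/s, a = -2.1 m/s².
v = v₀ + at → t = (0.5 − 3.00) / -2.1 = 1.19 s
v² = v₀² + 2aΔx → Δx = (0.5² − 3.00²)/(2·-2.1) = 2.08 m

Phase 2 (accelerating): v₀ = 0.500 m/s, a = 1.7 m/s².
v = v₀ + at → t = (7.5 − 0.500) / 1.7 = 4.12 s
v² = v₀² + 2aΔx → Δx = (7.5² − 0.500²)/(2·1.7) = 16.5 m

Phase 3 (decelerating): v₀ = 7.50 m/s, a = -0.9 m/s².
v = v₀ + at → t = (2 − 7.50) / -0.9 = 6.11 s
v² = v₀² + 2aΔx → Δx = (2² − 7.50²)/(2·-0.9) = 29.0 m
Distance in phase 3 = 29.0 m

29.03 m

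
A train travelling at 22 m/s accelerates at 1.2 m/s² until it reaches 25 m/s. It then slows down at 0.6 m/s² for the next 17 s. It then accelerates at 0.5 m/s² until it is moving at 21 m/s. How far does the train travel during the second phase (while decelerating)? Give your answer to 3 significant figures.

Phase 1 (accelerating): v₀ = 22.0 m/s, a = 1.2 m/s².
v = v₀ + at → t = (25 − 22.0) / 1.2 = 2.50 s
v² = v₀² + 2aΔx → Δx = (25² − 22.0²)/(2·1.2) = 58.8 m

Phase 2 (decelerating): v₀ = 25.0 m/s, a = -0.6 m/s².
v = v₀ + at = 25.0 + (-0.6)(17) = 14.8 m/s
Δx = v₀t + ½at² = 25.0·17 + 0.5·-0.6·17² = 338 m
Distance in phase 2 = 338 m

338 m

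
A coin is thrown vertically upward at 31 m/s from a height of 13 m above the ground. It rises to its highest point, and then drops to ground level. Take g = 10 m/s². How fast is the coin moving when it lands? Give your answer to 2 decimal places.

Phase 1 (rising): v₀ = 31.0 m/s, a = -10 m/s².
v = v₀ + at → t = (0 − 31.0) / -10 = 3.10 s
v² = v₀² + 2aΔx → Δx = (0² − 31.0²)/(2·-10) = 48.0 m

Phase 2 (falling): v₀ = 0 m/s, a = -10 m/s².
Falls 61.0 m from rest: t = √(2·61.0/10) = 3.49 s; v = g·t = 34.9 m/s.
Final speed = 34.9 m/s

34.94 m/s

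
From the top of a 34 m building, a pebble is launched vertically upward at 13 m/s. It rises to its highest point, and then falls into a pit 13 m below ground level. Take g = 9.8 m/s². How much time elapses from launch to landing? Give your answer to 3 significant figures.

4.70 s

Phase 1 (rising): v₀ = 13.0 m/s, a = -9.8 m/s².
v = v₀ + at → t = (0 − 13.0) / -9.8 = 1.33 s
v² = v₀² + 2aΔx → Δx = (0² − 13.0²)/(2·-9.8) = 8.62 m

Phase 2 (falling): v₀ = 0 m/s, a = -9.8 m/s².
Falls 55.6 m from rest: t = √(2·55.6/9.8) = 3.37 s; v = g·t = 33.0 m/s.
Total time = 1.33 + 3.37 = 4.70 s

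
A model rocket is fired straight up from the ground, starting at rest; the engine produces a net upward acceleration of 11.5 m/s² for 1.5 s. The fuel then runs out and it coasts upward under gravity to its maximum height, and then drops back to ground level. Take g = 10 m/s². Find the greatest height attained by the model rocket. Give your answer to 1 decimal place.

Phase 1 (powered ascent): v₀ = 0 m/s, a = 11.5 m/s².
v = v₀ + at = 0 + (11.5)(1.5) = 17.2 m/s
Δx = v₀t + ½at² = 0·1.5 + 0.5·11.5·1.5² = 12.9 m

Phase 2 (coasting upward): v₀ = 17.2 m/s, a = -10 m/s².
v = v₀ + at → t = (0 − 17.2) / -10 = 1.73 s
v² = v₀² + 2aΔx → Δx = (0² − 17.2²)/(2·-10) = 14.9 m
Maximum height = 12.9 + 14.9 = 27.8 m

27.8 m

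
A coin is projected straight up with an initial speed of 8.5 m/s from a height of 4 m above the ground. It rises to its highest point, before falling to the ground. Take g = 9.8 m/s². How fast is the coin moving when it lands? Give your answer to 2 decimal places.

Phase 1 (rising): v₀ = 8.50 m/s, a = -9.8 m/s².
v = v₀ + at → t = (0 − 8.50) / -9.8 = 0.867 s
v² = v₀² + 2aΔx → Δx = (0² − 8.50²)/(2·-9.8) = 3.69 m

Phase 2 (falling): v₀ = 0 m/s, a = -9.8 m/s².
Falls 7.69 m from rest: t = √(2·7.69/9.8) = 1.25 s; v = g·t = 12.3 m/s.
Final speed = 12.3 m/s

12.27 m/s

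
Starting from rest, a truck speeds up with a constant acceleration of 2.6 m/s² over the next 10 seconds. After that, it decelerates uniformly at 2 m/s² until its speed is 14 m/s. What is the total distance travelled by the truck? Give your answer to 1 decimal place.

Phase 1 (accelerating): v₀ = 0 m/s, a = 2.6 m/s².
v = v₀ + at = 0 + (2.6)(10) = 26.0 m/s
Δx = v₀t + ½at² = 0·10 + 0.5·2.6·10² = 130 m

Phase 2 (decelerating): v₀ = 26.0 m/s, a = -2 m/s².
v = v₀ + at → t = (14 − 26.0) / -2 = 6.00 s
v² = v₀² + 2aΔx → Δx = (14² − 26.0²)/(2·-2) = 120 m
Total distance = 130 + 120 = 250 m

250.0 m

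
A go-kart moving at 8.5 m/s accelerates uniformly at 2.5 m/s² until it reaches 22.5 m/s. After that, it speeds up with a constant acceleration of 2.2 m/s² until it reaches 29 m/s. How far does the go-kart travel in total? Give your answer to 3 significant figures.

163 m

Phase 1 (accelerating): v₀ = 8.50 m/s, a = 2.5 m/s².
v = v₀ + at → t = (22.5 − 8.50) / 2.5 = 5.60 s
v² = v₀² + 2aΔx → Δx = (22.5² − 8.50²)/(2·2.5) = 86.8 m

Phase 2 (accelerating): v₀ = 22.5 m/s, a = 2.2 m/s².
v = v₀ + at → t = (29 − 22.5) / 2.2 = 2.95 s
v² = v₀² + 2aΔx → Δx = (29² − 22.5²)/(2·2.2) = 76.1 m
Total distance = 86.8 + 76.1 = 163 m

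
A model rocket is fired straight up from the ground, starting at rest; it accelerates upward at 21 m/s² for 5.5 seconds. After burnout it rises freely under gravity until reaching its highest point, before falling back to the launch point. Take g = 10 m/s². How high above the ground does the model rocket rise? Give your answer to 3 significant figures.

Phase 1 (powered ascent): v₀ = 0 m/s, a = 21 m/s².
v = v₀ + at = 0 + (21)(5.5) = 116 m/s
Δx = v₀t + ½at² = 0·5.5 + 0.5·21·5.5² = 318 m

Phase 2 (coasting upward): v₀ = 116 m/s, a = -10 m/s².
v = v₀ + at → t = (0 − 116) / -10 = 11.6 s
v² = v₀² + 2aΔx → Δx = (0² − 116²)/(2·-10) = 667 m
Maximum height = 318 + 667 = 985 m

985 m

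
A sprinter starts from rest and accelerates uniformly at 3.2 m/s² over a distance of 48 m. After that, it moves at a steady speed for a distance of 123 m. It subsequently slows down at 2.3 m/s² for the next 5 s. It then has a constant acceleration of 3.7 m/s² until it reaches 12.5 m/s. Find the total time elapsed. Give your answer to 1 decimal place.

19.2 s

Phase 1 (accelerating): v₀ = 0 m/s, a = 3.2 m/s².
v² = v₀² + 2aΔx = 0² + 2·3.2·48 = 307 → v = 17.5 m/s
t = (v − v₀)/a = (17.5 − 0)/3.2 = 5.48 s

Phase 2 (constant speed): v₀ = 17.5 m/s, a = 0 m/s².
Constant speed: t = d/v = 123/17.5 = 7.02 s

Phase 3 (decelerating): v₀ = 17.5 m/s, a = -2.3 m/s².
v = v₀ + at = 17.5 + (-2.3)(5) = 6.03 m/s
Δx = v₀t + ½at² = 17.5·5 + 0.5·-2.3·5² = 58.9 m

Phase 4 (accelerating): v₀ = 6.03 m/s, a = 3.7 m/s².
v = v₀ + at → t = (12.5 − 6.03) / 3.7 = 1.75 s
v² = v₀² + 2aΔx → Δx = (12.5² − 6.03²)/(2·3.7) = 16.2 m
Total time = 5.48 + 7.02 + 5.00 + 1.75 = 19.2 s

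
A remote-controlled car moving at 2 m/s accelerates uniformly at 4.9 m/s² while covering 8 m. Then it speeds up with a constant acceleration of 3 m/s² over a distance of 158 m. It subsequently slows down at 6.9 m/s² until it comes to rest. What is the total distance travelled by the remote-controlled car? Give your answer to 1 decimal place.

Phase 1 (accelerating): v₀ = 2.00 m/s, a = 4.9 m/s².
v² = v₀² + 2aΔx = 2.00² + 2·4.9·8 = 82.4 → v = 9.08 m/s
t = (v − v₀)/a = (9.08 − 2.00)/4.9 = 1.44 s

Phase 2 (accelerating): v₀ = 9.08 m/s, a = 3 m/s².
v² = v₀² + 2aΔx = 9.08² + 2·3·158 = 1030 → v = 32.1 m/s
t = (v − v₀)/a = (32.1 − 9.08)/3 = 7.67 s

Phase 3 (decelerating): v₀ = 32.1 m/s, a = -6.9 m/s².
v = v₀ + at → t = (0 − 32.1) / -6.9 = 4.65 s
v² = v₀² + 2aΔx → Δx = (0² − 32.1²)/(2·-6.9) = 74.7 m
Total distance = 8.00 + 158 + 74.7 = 241 m

240.7 m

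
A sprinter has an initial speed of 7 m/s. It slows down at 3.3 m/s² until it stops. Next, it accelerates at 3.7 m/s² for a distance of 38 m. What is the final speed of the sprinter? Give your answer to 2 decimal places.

16.77 m/s

Phase 1 (decelerating): v₀ = 7.00 m/s, a = -3.3 m/s².
v = v₀ + at → t = (0 − 7.00) / -3.3 = 2.12 s
v² = v₀² + 2aΔx → Δx = (0² − 7.00²)/(2·-3.3) = 7.42 m

Phase 2 (accelerating): v₀ = 0 m/s, a = 3.7 m/s².
v² = v₀² + 2aΔx = 0² + 2·3.7·38 = 281 → v = 16.8 m/s
t = (v − v₀)/a = (16.8 − 0)/3.7 = 4.53 s
Final speed = 16.8 m/s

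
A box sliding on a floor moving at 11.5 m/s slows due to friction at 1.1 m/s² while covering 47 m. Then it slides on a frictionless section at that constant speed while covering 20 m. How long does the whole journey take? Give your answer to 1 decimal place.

9.3 s

Phase 1 (decelerating): v₀ = 11.5 m/s, a = -1.1 m/s².
v² = v₀² + 2aΔx = 11.5² + 2·-1.1·47 = 28.8 → v = 5.37 m/s
t = (v − v₀)/a = (5.37 − 11.5)/-1.1 = 5.57 s

Phase 2 (constant speed): v₀ = 5.37 m/s, a = 0 m/s².
Constant speed: t = d/v = 20/5.37 = 3.72 s
Total time = 5.57 + 3.72 = 9.30 s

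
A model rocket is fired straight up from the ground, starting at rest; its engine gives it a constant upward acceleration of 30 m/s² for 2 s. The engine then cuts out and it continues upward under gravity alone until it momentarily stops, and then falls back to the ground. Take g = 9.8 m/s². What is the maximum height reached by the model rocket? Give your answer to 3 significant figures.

Phase 1 (powered ascent): v₀ = 0 m/s, a = 30 m/s².
v = v₀ + at = 0 + (30)(2) = 60.0 m/s
Δx = v₀t + ½at² = 0·2 + 0.5·30·2² = 60.0 m

Phase 2 (coasting upward): v₀ = 60.0 m/s, a = -9.8 m/s².
v = v₀ + at → t = (0 − 60.0) / -9.8 = 6.12 s
v² = v₀² + 2aΔx → Δx = (0² − 60.0²)/(2·-9.8) = 184 m
Maximum height = 60.0 + 184 = 244 m

244 m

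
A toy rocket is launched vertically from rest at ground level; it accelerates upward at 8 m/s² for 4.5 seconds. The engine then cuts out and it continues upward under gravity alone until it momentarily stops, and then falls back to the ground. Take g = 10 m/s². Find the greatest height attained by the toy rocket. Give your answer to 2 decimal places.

145.80 m

Phase 1 (powered ascent): v₀ = 0 m/s, a = 8 m/s².
v = v₀ + at = 0 + (8)(4.5) = 36.0 m/s
Δx = v₀t + ½at² = 0·4.5 + 0.5·8·4.5² = 81.0 m

Phase 2 (coasting upward): v₀ = 36.0 m/s, a = -10 m/s².
v = v₀ + at → t = (0 − 36.0) / -10 = 3.60 s
v² = v₀² + 2aΔx → Δx = (0² − 36.0²)/(2·-10) = 64.8 m
Maximum height = 81.0 + 64.8 = 146 m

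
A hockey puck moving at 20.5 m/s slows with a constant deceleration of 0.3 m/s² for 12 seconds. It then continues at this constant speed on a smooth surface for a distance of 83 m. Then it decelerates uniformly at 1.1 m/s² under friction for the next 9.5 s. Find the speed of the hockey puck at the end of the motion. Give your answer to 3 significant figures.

6.45 m/s

Phase 1 (decelerating): v₀ = 20.5 m/s, a = -0.3 m/s².
v = v₀ + at = 20.5 + (-0.3)(12) = 16.9 m/s
Δx = v₀t + ½at² = 20.5·12 + 0.5·-0.3·12² = 224 m

Phase 2 (constant speed): v₀ = 16.9 m/s, a = 0 m/s².
Constant speed: t = d/v = 83/16.9 = 4.91 s

Phase 3 (decelerating): v₀ = 16.9 m/s, a = -1.1 m/s².
v = v₀ + at = 16.9 + (-1.1)(9.5) = 6.45 m/s
Δx = v₀t + ½at² = 16.9·9.5 + 0.5·-1.1·9.5² = 111 m
Final speed = 6.45 m/s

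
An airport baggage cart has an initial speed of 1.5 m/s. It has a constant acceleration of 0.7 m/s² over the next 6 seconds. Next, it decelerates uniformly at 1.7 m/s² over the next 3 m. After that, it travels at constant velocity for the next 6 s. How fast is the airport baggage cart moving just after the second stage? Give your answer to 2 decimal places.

4.72 m/s

Phase 1 (accelerating): v₀ = 1.50 m/s, a = 0.7 m/s².
v = v₀ + at = 1.50 + (0.7)(6) = 5.70 m/s
Δx = v₀t + ½at² = 1.50·6 + 0.5·0.7·6² = 21.6 m

Phase 2 (decelerating): v₀ = 5.70 m/s, a = -1.7 m/s².
v² = v₀² + 2aΔx = 5.70² + 2·-1.7·3 = 22.3 → v = 4.72 m/s
t = (v − v₀)/a = (4.72 − 5.70)/-1.7 = 0.576 s
Speed at end of phase 2 = 4.72 m/s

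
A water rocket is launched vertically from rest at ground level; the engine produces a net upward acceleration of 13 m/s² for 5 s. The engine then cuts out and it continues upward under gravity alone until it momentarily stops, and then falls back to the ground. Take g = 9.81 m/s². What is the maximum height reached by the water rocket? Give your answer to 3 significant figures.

Phase 1 (powered ascent): v₀ = 0 m/s, a = 13 m/s².
v = v₀ + at = 0 + (13)(5) = 65.0 m/s
Δx = v₀t + ½at² = 0·5 + 0.5·13·5² = 162 m

Phase 2 (coasting upward): v₀ = 65.0 m/s, a = -9.81 m/s².
v = v₀ + at → t = (0 − 65.0) / -9.81 = 6.63 s
v² = v₀² + 2aΔx → Δx = (0² − 65.0²)/(2·-9.81) = 215 m
Maximum height = 162 + 215 = 378 m

378 m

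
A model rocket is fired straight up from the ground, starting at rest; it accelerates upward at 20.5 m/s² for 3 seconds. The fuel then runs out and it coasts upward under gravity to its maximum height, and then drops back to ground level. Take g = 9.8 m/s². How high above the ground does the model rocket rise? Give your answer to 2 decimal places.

Phase 1 (powered ascent): v₀ = 0 m/s, a = 20.5 m/s².
v = v₀ + at = 0 + (20.5)(3) = 61.5 m/s
Δx = v₀t + ½at² = 0·3 + 0.5·20.5·3² = 92.2 m

Phase 2 (coasting upward): v₀ = 61.5 m/s, a = -9.8 m/s².
v = v₀ + at → t = (0 − 61.5) / -9.8 = 6.28 s
v² = v₀² + 2aΔx → Δx = (0² − 61.5²)/(2·-9.8) = 193 m
Maximum height = 92.2 + 193 = 285 m

285.22 m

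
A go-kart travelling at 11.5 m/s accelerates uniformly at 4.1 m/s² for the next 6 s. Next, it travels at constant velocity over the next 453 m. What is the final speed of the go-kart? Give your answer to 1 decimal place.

Phase 1 (accelerating): v₀ = 11.5 m/s, a = 4.1 m/s².
v = v₀ + at = 11.5 + (4.1)(6) = 36.1 m/s
Δx = v₀t + ½at² = 11.5·6 + 0.5·4.1·6² = 143 m

Phase 2 (constant speed): v₀ = 36.1 m/s, a = 0 m/s².
Constant speed: t = d/v = 453/36.1 = 12.5 s
Final speed = 36.1 m/s

36.1 m/s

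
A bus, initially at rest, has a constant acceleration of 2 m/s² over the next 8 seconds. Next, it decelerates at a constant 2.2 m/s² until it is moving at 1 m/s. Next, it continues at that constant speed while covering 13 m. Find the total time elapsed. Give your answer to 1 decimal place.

27.8 s

Phase 1 (accelerating): v₀ = 0 m/s, a = 2 m/s².
v = v₀ + at = 0 + (2)(8) = 16.0 m/s
Δx = v₀t + ½at² = 0·8 + 0.5·2·8² = 64.0 m

Phase 2 (decelerating): v₀ = 16.0 m/s, a = -2.2 m/s².
v = v₀ + at → t = (1 − 16.0) / -2.2 = 6.82 s
v² = v₀² + 2aΔx → Δx = (1² − 16.0²)/(2·-2.2) = 58.0 m

Phase 3 (constant speed): v₀ = 1.00 m/s, a = 0 m/s².
Constant speed: t = d/v = 13/1.00 = 13.0 s
Total time = 8.00 + 6.82 + 13.0 = 27.8 s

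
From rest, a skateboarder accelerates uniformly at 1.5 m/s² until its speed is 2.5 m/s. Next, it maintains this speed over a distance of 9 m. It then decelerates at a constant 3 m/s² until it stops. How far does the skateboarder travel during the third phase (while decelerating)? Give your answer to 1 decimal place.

1.0 m

Phase 1 (accelerating): v₀ = 0 m/s, a = 1.5 m/s².
v = v₀ + at → t = (2.5 − 0) / 1.5 = 1.67 s
v² = v₀² + 2aΔx → Δx = (2.5² − 0²)/(2·1.5) = 2.08 m

Phase 2 (constant speed): v₀ = 2.50 m/s, a = 0 m/s².
Constant speed: t = d/v = 9/2.50 = 3.60 s

Phase 3 (decelerating): v₀ = 2.50 m/s, a = -3 m/s².
v = v₀ + at → t = (0 − 2.50) / -3 = 0.833 s
v² = v₀² + 2aΔx → Δx = (0² − 2.50²)/(2·-3) = 1.04 m
Distance in phase 3 = 1.04 m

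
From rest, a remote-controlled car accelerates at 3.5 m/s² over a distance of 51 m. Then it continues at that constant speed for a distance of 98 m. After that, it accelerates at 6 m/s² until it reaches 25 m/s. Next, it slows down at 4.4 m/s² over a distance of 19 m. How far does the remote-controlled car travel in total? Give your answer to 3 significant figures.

190 m

Phase 1 (accelerating): v₀ = 0 m/s, a = 3.5 m/s².
v² = v₀² + 2aΔx = 0² + 2·3.5·51 = 357 → v = 18.9 m/s
t = (v − v₀)/a = (18.9 − 0)/3.5 = 5.40 s

Phase 2 (constant speed): v₀ = 18.9 m/s, a = 0 m/s².
Constant speed: t = d/v = 98/18.9 = 5.19 s

Phase 3 (accelerating): v₀ = 18.9 m/s, a = 6 m/s².
v = v₀ + at → t = (25 − 18.9) / 6 = 1.02 s
v² = v₀² + 2aΔx → Δx = (25² − 18.9²)/(2·6) = 22.3 m

Phase 4 (decelerating): v₀ = 25.0 m/s, a = -4.4 m/s².
v² = v₀² + 2aΔx = 25.0² + 2·-4.4·19 = 458 → v = 21.4 m/s
t = (v − v₀)/a = (21.4 − 25.0)/-4.4 = 0.819 s
Total distance = 51.0 + 98.0 + 22.3 + 19.0 = 190 m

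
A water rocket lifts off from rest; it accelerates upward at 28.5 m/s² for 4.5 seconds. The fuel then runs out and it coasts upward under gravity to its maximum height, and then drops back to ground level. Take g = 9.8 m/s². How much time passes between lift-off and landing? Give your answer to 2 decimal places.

32.76 s

Phase 1 (powered ascent): v₀ = 0 m/s, a = 28.5 m/s².
v = v₀ + at = 0 + (28.5)(4.5) = 128 m/s
Δx = v₀t + ½at² = 0·4.5 + 0.5·28.5·4.5² = 289 m

Phase 2 (coasting upward): v₀ = 128 m/s, a = -9.8 m/s².
v = v₀ + at → t = (0 − 128) / -9.8 = 13.1 s
v² = v₀² + 2aΔx → Δx = (0² − 128²)/(2·-9.8) = 839 m

Phase 3 (free fall): v₀ = 0 m/s, a = -9.8 m/s².
Falls 1130 m from rest: t = √(2·1130/9.8) = 15.2 s; v = g·t = 149 m/s.
Total time = 4.50 + 13.1 + 15.2 = 32.8 s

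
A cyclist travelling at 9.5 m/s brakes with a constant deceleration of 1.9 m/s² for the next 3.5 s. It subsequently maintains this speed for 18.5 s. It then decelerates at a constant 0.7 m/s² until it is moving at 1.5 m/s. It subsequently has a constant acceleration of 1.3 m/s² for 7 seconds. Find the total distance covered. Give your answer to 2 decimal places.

Phase 1 (decelerating): v₀ = 9.50 m/s, a = -1.9 m/s².
v = v₀ + at = 9.50 + (-1.9)(3.5) = 2.85 m/s
Δx = v₀t + ½at² = 9.50·3.5 + 0.5·-1.9·3.5² = 21.6 m

Phase 2 (constant speed): v₀ = 2.85 m/s, a = 0 m/s².
v = v₀ + at = 2.85 + (0)(18.5) = 2.85 m/s
Δx = v₀t + ½at² = 2.85·18.5 + 0.5·0·18.5² = 52.7 m

Phase 3 (decelerating): v₀ = 2.85 m/s, a = -0.7 m/s².
v = v₀ + at → t = (1.5 − 2.85) / -0.7 = 1.93 s
v² = v₀² + 2aΔx → Δx = (1.5² − 2.85²)/(2·-0.7) = 4.19 m

Phase 4 (accelerating): v₀ = 1.50 m/s, a = 1.3 m/s².
v = v₀ + at = 1.50 + (1.3)(7) = 10.6 m/s
Δx = v₀t + ½at² = 1.50·7 + 0.5·1.3·7² = 42.3 m
Total distance = 21.6 + 52.7 + 4.19 + 42.3 = 121 m

120.88 m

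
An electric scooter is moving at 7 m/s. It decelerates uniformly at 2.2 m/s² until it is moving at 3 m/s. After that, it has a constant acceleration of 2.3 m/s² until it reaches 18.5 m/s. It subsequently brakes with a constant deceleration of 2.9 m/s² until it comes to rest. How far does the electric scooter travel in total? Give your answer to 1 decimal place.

140.5 m

Phase 1 (decelerating): v₀ = 7.00 m/s, a = -2.2 m/s².
v = v₀ + at → t = (3 − 7.00) / -2.2 = 1.82 s
v² = v₀² + 2aΔx → Δx = (3² − 7.00²)/(2·-2.2) = 9.09 m

Phase 2 (accelerating): v₀ = 3.00 m/s, a = 2.3 m/s².
v = v₀ + at → t = (18.5 − 3.00) / 2.3 = 6.74 s
v² = v₀² + 2aΔx → Δx = (18.5² − 3.00²)/(2·2.3) = 72.4 m

Phase 3 (decelerating): v₀ = 18.5 m/s, a = -2.9 m/s².
v = v₀ + at → t = (0 − 18.5) / -2.9 = 6.38 s
v² = v₀² + 2aΔx → Δx = (0² − 18.5²)/(2·-2.9) = 59.0 m
Total distance = 9.09 + 72.4 + 59.0 = 141 m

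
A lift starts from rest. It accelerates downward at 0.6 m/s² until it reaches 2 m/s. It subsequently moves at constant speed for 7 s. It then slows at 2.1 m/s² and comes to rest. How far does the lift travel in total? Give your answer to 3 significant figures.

Phase 1 (accelerating): v₀ = 0 m/s, a = 0.6 m/s².
v = v₀ + at → t = (2 − 0) / 0.6 = 3.33 s
v² = v₀² + 2aΔx → Δx = (2² − 0²)/(2·0.6) = 3.33 m

Phase 2 (constant speed): v₀ = 2.00 m/s, a = 0 m/s².
v = v₀ + at = 2.00 + (0)(7) = 2.00 m/s
Δx = v₀t + ½at² = 2.00·7 + 0.5·0·7² = 14.0 m

Phase 3 (decelerating): v₀ = 2.00 m/s, a = -2.1 m/s².
v = v₀ + at → t = (0 − 2.00) / -2.1 = 0.952 s
v² = v₀² + 2aΔx → Δx = (0² − 2.00²)/(2·-2.1) = 0.952 m
Total distance = 3.33 + 14.0 + 0.952 = 18.3 m

18.3 m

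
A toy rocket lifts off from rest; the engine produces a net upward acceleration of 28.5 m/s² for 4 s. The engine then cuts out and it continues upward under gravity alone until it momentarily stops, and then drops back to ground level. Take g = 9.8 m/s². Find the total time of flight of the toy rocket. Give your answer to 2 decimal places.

Phase 1 (powered ascent): v₀ = 0 m/s, a = 28.5 m/s².
v = v₀ + at = 0 + (28.5)(4) = 114 m/s
Δx = v₀t + ½at² = 0·4 + 0.5·28.5·4² = 228 m

Phase 2 (coasting upward): v₀ = 114 m/s, a = -9.8 m/s².
v = v₀ + at → t = (0 − 114) / -9.8 = 11.6 s
v² = v₀² + 2aΔx → Δx = (0² − 114²)/(2·-9.8) = 663 m

Phase 3 (free fall): v₀ = 0 m/s, a = -9.8 m/s².
Falls 891 m from rest: t = √(2·891/9.8) = 13.5 s; v = g·t = 132 m/s.
Total time = 4.00 + 11.6 + 13.5 = 29.1 s

29.12 s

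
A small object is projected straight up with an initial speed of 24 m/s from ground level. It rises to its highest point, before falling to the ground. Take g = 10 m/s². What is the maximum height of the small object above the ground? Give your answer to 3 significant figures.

28.8 m

Phase 1 (rising): v₀ = 24.0 m/s, a = -10 m/s².
v = v₀ + at → t = (0 − 24.0) / -10 = 2.40 s
v² = v₀² + 2aΔx → Δx = (0² − 24.0²)/(2·-10) = 28.8 m
Maximum height = 28.8 m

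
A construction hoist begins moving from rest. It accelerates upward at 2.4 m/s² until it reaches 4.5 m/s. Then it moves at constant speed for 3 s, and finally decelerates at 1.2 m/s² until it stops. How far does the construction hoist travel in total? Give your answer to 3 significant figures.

Phase 1 (accelerating): v₀ = 0 m/s, a = 2.4 m/s².
v = v₀ + at → t = (4.5 − 0) / 2.4 = 1.88 s
v² = v₀² + 2aΔx → Δx = (4.5² − 0²)/(2·2.4) = 4.22 m

Phase 2 (constant speed): v₀ = 4.50 m/s, a = 0 m/s².
v = v₀ + at = 4.50 + (0)(3) = 4.50 m/s
Δx = v₀t + ½at² = 4.50·3 + 0.5·0·3² = 13.5 m

Phase 3 (decelerating): v₀ = 4.50 m/s, a = -1.2 m/s².
v = v₀ + at → t = (0 − 4.50) / -1.2 = 3.75 s
v² = v₀² + 2aΔx → Δx = (0² − 4.50²)/(2·-1.2) = 8.44 m
Total distance = 4.22 + 13.5 + 8.44 = 26.2 m

26.2 m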